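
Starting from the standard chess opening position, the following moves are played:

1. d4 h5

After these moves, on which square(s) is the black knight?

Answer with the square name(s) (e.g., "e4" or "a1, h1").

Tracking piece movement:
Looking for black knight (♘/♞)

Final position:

  a b c d e f g h
  ─────────────────
8│♜ ♞ ♝ ♛ ♚ ♝ ♞ ♜│8
7│♟ ♟ ♟ ♟ ♟ ♟ ♟ ·│7
6│· · · · · · · ·│6
5│· · · · · · · ♟│5
4│· · · ♙ · · · ·│4
3│· · · · · · · ·│3
2│♙ ♙ ♙ · ♙ ♙ ♙ ♙│2
1│♖ ♘ ♗ ♕ ♔ ♗ ♘ ♖│1
  ─────────────────
  a b c d e f g h


b8, g8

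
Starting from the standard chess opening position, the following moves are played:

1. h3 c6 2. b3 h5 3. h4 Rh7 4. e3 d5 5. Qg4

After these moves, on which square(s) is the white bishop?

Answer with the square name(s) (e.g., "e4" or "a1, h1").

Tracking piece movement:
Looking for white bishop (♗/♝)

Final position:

  a b c d e f g h
  ─────────────────
8│♜ ♞ ♝ ♛ ♚ ♝ ♞ ·│8
7│♟ ♟ · · ♟ ♟ ♟ ♜│7
6│· · ♟ · · · · ·│6
5│· · · ♟ · · · ♟│5
4│· · · · · · ♕ ♙│4
3│· ♙ · · ♙ · · ·│3
2│♙ · ♙ ♙ · ♙ ♙ ·│2
1│♖ ♘ ♗ · ♔ ♗ ♘ ♖│1
  ─────────────────
  a b c d e f g h


c1, f1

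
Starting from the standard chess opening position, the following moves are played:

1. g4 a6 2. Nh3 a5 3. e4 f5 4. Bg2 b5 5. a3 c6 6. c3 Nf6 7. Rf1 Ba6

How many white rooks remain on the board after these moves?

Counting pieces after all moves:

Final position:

  a b c d e f g h
  ─────────────────
8│♜ ♞ · ♛ ♚ ♝ · ♜│8
7│· · · ♟ ♟ · ♟ ♟│7
6│♝ · ♟ · · ♞ · ·│6
5│♟ ♟ · · · ♟ · ·│5
4│· · · · ♙ · ♙ ·│4
3│♙ · ♙ · · · · ♘│3
2│· ♙ · ♙ · ♙ ♗ ♙│2
1│♖ ♘ ♗ ♕ ♔ ♖ · ·│1
  ─────────────────
  a b c d e f g h


2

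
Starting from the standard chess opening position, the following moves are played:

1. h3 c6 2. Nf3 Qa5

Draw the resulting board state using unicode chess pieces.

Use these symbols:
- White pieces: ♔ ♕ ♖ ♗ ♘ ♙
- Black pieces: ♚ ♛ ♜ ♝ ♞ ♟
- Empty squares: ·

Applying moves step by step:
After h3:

♜ ♞ ♝ ♛ ♚ ♝ ♞ ♜
♟ ♟ ♟ ♟ ♟ ♟ ♟ ♟
· · · · · · · ·
· · · · · · · ·
· · · · · · · ·
· · · · · · · ♙
♙ ♙ ♙ ♙ ♙ ♙ ♙ ·
♖ ♘ ♗ ♕ ♔ ♗ ♘ ♖


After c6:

♜ ♞ ♝ ♛ ♚ ♝ ♞ ♜
♟ ♟ · ♟ ♟ ♟ ♟ ♟
· · ♟ · · · · ·
· · · · · · · ·
· · · · · · · ·
· · · · · · · ♙
♙ ♙ ♙ ♙ ♙ ♙ ♙ ·
♖ ♘ ♗ ♕ ♔ ♗ ♘ ♖


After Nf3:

♜ ♞ ♝ ♛ ♚ ♝ ♞ ♜
♟ ♟ · ♟ ♟ ♟ ♟ ♟
· · ♟ · · · · ·
· · · · · · · ·
· · · · · · · ·
· · · · · ♘ · ♙
♙ ♙ ♙ ♙ ♙ ♙ ♙ ·
♖ ♘ ♗ ♕ ♔ ♗ · ♖


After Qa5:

♜ ♞ ♝ · ♚ ♝ ♞ ♜
♟ ♟ · ♟ ♟ ♟ ♟ ♟
· · ♟ · · · · ·
♛ · · · · · · ·
· · · · · · · ·
· · · · · ♘ · ♙
♙ ♙ ♙ ♙ ♙ ♙ ♙ ·
♖ ♘ ♗ ♕ ♔ ♗ · ♖



  a b c d e f g h
  ─────────────────
8│♜ ♞ ♝ · ♚ ♝ ♞ ♜│8
7│♟ ♟ · ♟ ♟ ♟ ♟ ♟│7
6│· · ♟ · · · · ·│6
5│♛ · · · · · · ·│5
4│· · · · · · · ·│4
3│· · · · · ♘ · ♙│3
2│♙ ♙ ♙ ♙ ♙ ♙ ♙ ·│2
1│♖ ♘ ♗ ♕ ♔ ♗ · ♖│1
  ─────────────────
  a b c d e f g h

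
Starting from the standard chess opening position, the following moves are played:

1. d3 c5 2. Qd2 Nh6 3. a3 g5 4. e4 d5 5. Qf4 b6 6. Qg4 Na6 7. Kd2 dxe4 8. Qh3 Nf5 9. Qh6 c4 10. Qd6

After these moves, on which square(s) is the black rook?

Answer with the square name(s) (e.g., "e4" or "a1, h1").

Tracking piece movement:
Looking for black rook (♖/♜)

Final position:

  a b c d e f g h
  ─────────────────
8│♜ · ♝ ♛ ♚ ♝ · ♜│8
7│♟ · · · ♟ ♟ · ♟│7
6│♞ ♟ · ♕ · · · ·│6
5│· · · · · ♞ ♟ ·│5
4│· · ♟ · ♟ · · ·│4
3│♙ · · ♙ · · · ·│3
2│· ♙ ♙ ♔ · ♙ ♙ ♙│2
1│♖ ♘ ♗ · · ♗ ♘ ♖│1
  ─────────────────
  a b c d e f g h


a8, h8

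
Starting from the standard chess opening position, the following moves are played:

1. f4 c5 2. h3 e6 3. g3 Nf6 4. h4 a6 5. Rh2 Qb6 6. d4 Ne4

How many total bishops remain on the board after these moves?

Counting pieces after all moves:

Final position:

  a b c d e f g h
  ─────────────────
8│♜ ♞ ♝ · ♚ ♝ · ♜│8
7│· ♟ · ♟ · ♟ ♟ ♟│7
6│♟ ♛ · · ♟ · · ·│6
5│· · ♟ · · · · ·│5
4│· · · ♙ ♞ ♙ · ♙│4
3│· · · · · · ♙ ·│3
2│♙ ♙ ♙ · ♙ · · ♖│2
1│♖ ♘ ♗ ♕ ♔ ♗ ♘ ·│1
  ─────────────────
  a b c d e f g h


4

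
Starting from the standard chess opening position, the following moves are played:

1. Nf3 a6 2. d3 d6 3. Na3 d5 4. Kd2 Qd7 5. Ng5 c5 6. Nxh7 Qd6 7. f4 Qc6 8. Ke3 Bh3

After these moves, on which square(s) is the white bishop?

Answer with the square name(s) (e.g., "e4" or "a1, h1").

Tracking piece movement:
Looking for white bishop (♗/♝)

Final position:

  a b c d e f g h
  ─────────────────
8│♜ ♞ · · ♚ ♝ ♞ ♜│8
7│· ♟ · · ♟ ♟ ♟ ♘│7
6│♟ · ♛ · · · · ·│6
5│· · ♟ ♟ · · · ·│5
4│· · · · · ♙ · ·│4
3│♘ · · ♙ ♔ · · ♝│3
2│♙ ♙ ♙ · ♙ · ♙ ♙│2
1│♖ · ♗ ♕ · ♗ · ♖│1
  ─────────────────
  a b c d e f g h


c1, f1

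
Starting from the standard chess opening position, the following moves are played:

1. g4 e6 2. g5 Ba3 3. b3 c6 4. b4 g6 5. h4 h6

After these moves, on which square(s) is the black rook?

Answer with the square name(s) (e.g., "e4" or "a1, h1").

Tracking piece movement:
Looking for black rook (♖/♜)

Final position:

  a b c d e f g h
  ─────────────────
8│♜ ♞ ♝ ♛ ♚ · ♞ ♜│8
7│♟ ♟ · ♟ · ♟ · ·│7
6│· · ♟ · ♟ · ♟ ♟│6
5│· · · · · · ♙ ·│5
4│· ♙ · · · · · ♙│4
3│♝ · · · · · · ·│3
2│♙ · ♙ ♙ ♙ ♙ · ·│2
1│♖ ♘ ♗ ♕ ♔ ♗ ♘ ♖│1
  ─────────────────
  a b c d e f g h


a8, h8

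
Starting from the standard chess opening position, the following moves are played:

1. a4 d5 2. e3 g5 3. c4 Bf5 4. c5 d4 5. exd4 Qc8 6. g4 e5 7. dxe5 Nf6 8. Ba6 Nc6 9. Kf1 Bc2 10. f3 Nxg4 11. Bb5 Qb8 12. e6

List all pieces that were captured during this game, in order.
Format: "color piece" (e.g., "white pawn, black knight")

Tracking captures:
  exd4: captured black pawn
  dxe5: captured black pawn
  Nxg4: captured white pawn

black pawn, black pawn, white pawn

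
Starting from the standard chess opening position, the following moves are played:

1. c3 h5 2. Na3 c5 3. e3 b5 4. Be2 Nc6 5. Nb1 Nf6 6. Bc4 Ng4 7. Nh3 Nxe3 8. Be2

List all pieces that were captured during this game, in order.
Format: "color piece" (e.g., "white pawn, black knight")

Tracking captures:
  Nxe3: captured white pawn

white pawn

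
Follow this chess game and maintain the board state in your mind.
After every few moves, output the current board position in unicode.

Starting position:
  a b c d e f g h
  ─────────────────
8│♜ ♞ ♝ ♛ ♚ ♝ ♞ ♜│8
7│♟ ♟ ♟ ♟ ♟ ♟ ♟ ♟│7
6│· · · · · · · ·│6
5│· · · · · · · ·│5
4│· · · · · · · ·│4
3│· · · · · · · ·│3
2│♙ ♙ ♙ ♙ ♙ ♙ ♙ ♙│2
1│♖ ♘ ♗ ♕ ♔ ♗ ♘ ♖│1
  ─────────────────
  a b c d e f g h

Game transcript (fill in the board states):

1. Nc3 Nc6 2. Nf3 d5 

  a b c d e f g h
  ─────────────────
8│♜ · ♝ ♛ ♚ ♝ ♞ ♜│8
7│♟ ♟ ♟ · ♟ ♟ ♟ ♟│7
6│· · ♞ · · · · ·│6
5│· · · ♟ · · · ·│5
4│· · · · · · · ·│4
3│· · ♘ · · ♘ · ·│3
2│♙ ♙ ♙ ♙ ♙ ♙ ♙ ♙│2
1│♖ · ♗ ♕ ♔ ♗ · ♖│1
  ─────────────────
  a b c d e f g h

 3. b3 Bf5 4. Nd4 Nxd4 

  a b c d e f g h
  ─────────────────
8│♜ · · ♛ ♚ ♝ ♞ ♜│8
7│♟ ♟ ♟ · ♟ ♟ ♟ ♟│7
6│· · · · · · · ·│6
5│· · · ♟ · ♝ · ·│5
4│· · · ♞ · · · ·│4
3│· ♙ ♘ · · · · ·│3
2│♙ · ♙ ♙ ♙ ♙ ♙ ♙│2
1│♖ · ♗ ♕ ♔ ♗ · ♖│1
  ─────────────────
  a b c d e f g h

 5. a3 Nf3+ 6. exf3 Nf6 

  a b c d e f g h
  ─────────────────
8│♜ · · ♛ ♚ ♝ · ♜│8
7│♟ ♟ ♟ · ♟ ♟ ♟ ♟│7
6│· · · · · ♞ · ·│6
5│· · · ♟ · ♝ · ·│5
4│· · · · · · · ·│4
3│♙ ♙ ♘ · · ♙ · ·│3
2│· · ♙ ♙ · ♙ ♙ ♙│2
1│♖ · ♗ ♕ ♔ ♗ · ♖│1
  ─────────────────
  a b c d e f g h

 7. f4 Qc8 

  a b c d e f g h
  ─────────────────
8│♜ · ♛ · ♚ ♝ · ♜│8
7│♟ ♟ ♟ · ♟ ♟ ♟ ♟│7
6│· · · · · ♞ · ·│6
5│· · · ♟ · ♝ · ·│5
4│· · · · · ♙ · ·│4
3│♙ ♙ ♘ · · · · ·│3
2│· · ♙ ♙ · ♙ ♙ ♙│2
1│♖ · ♗ ♕ ♔ ♗ · ♖│1
  ─────────────────
  a b c d e f g h


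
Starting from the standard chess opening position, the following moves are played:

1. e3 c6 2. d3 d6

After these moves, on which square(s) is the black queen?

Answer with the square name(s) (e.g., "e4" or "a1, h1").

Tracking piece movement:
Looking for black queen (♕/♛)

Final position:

  a b c d e f g h
  ─────────────────
8│♜ ♞ ♝ ♛ ♚ ♝ ♞ ♜│8
7│♟ ♟ · · ♟ ♟ ♟ ♟│7
6│· · ♟ ♟ · · · ·│6
5│· · · · · · · ·│5
4│· · · · · · · ·│4
3│· · · ♙ ♙ · · ·│3
2│♙ ♙ ♙ · · ♙ ♙ ♙│2
1│♖ ♘ ♗ ♕ ♔ ♗ ♘ ♖│1
  ─────────────────
  a b c d e f g h


d8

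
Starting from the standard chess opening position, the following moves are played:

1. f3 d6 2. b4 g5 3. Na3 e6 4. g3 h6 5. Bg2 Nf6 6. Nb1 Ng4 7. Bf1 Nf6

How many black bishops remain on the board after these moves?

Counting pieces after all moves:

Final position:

  a b c d e f g h
  ─────────────────
8│♜ ♞ ♝ ♛ ♚ ♝ · ♜│8
7│♟ ♟ ♟ · · ♟ · ·│7
6│· · · ♟ ♟ ♞ · ♟│6
5│· · · · · · ♟ ·│5
4│· ♙ · · · · · ·│4
3│· · · · · ♙ ♙ ·│3
2│♙ · ♙ ♙ ♙ · · ♙│2
1│♖ ♘ ♗ ♕ ♔ ♗ ♘ ♖│1
  ─────────────────
  a b c d e f g h


2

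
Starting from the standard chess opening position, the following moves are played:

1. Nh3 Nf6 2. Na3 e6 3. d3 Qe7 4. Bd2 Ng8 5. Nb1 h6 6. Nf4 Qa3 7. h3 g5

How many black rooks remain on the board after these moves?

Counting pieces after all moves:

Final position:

  a b c d e f g h
  ─────────────────
8│♜ ♞ ♝ · ♚ ♝ ♞ ♜│8
7│♟ ♟ ♟ ♟ · ♟ · ·│7
6│· · · · ♟ · · ♟│6
5│· · · · · · ♟ ·│5
4│· · · · · ♘ · ·│4
3│♛ · · ♙ · · · ♙│3
2│♙ ♙ ♙ ♗ ♙ ♙ ♙ ·│2
1│♖ ♘ · ♕ ♔ ♗ · ♖│1
  ─────────────────
  a b c d e f g h


2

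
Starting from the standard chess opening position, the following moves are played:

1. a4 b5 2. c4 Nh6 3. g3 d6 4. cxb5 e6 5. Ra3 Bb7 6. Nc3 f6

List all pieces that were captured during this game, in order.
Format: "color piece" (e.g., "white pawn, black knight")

Tracking captures:
  cxb5: captured black pawn

black pawn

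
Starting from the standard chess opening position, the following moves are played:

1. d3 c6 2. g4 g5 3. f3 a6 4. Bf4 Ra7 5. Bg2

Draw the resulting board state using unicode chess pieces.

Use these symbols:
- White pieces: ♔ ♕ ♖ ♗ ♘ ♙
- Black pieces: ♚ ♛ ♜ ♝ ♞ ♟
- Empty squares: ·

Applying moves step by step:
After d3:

♜ ♞ ♝ ♛ ♚ ♝ ♞ ♜
♟ ♟ ♟ ♟ ♟ ♟ ♟ ♟
· · · · · · · ·
· · · · · · · ·
· · · · · · · ·
· · · ♙ · · · ·
♙ ♙ ♙ · ♙ ♙ ♙ ♙
♖ ♘ ♗ ♕ ♔ ♗ ♘ ♖


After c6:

♜ ♞ ♝ ♛ ♚ ♝ ♞ ♜
♟ ♟ · ♟ ♟ ♟ ♟ ♟
· · ♟ · · · · ·
· · · · · · · ·
· · · · · · · ·
· · · ♙ · · · ·
♙ ♙ ♙ · ♙ ♙ ♙ ♙
♖ ♘ ♗ ♕ ♔ ♗ ♘ ♖


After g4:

♜ ♞ ♝ ♛ ♚ ♝ ♞ ♜
♟ ♟ · ♟ ♟ ♟ ♟ ♟
· · ♟ · · · · ·
· · · · · · · ·
· · · · · · ♙ ·
· · · ♙ · · · ·
♙ ♙ ♙ · ♙ ♙ · ♙
♖ ♘ ♗ ♕ ♔ ♗ ♘ ♖


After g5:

♜ ♞ ♝ ♛ ♚ ♝ ♞ ♜
♟ ♟ · ♟ ♟ ♟ · ♟
· · ♟ · · · · ·
· · · · · · ♟ ·
· · · · · · ♙ ·
· · · ♙ · · · ·
♙ ♙ ♙ · ♙ ♙ · ♙
♖ ♘ ♗ ♕ ♔ ♗ ♘ ♖


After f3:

♜ ♞ ♝ ♛ ♚ ♝ ♞ ♜
♟ ♟ · ♟ ♟ ♟ · ♟
· · ♟ · · · · ·
· · · · · · ♟ ·
· · · · · · ♙ ·
· · · ♙ · ♙ · ·
♙ ♙ ♙ · ♙ · · ♙
♖ ♘ ♗ ♕ ♔ ♗ ♘ ♖


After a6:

♜ ♞ ♝ ♛ ♚ ♝ ♞ ♜
· ♟ · ♟ ♟ ♟ · ♟
♟ · ♟ · · · · ·
· · · · · · ♟ ·
· · · · · · ♙ ·
· · · ♙ · ♙ · ·
♙ ♙ ♙ · ♙ · · ♙
♖ ♘ ♗ ♕ ♔ ♗ ♘ ♖


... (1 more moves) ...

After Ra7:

· ♞ ♝ ♛ ♚ ♝ ♞ ♜
♜ ♟ · ♟ ♟ ♟ · ♟
♟ · ♟ · · · · ·
· · · · · · ♟ ·
· · · · · ♗ ♙ ·
· · · ♙ · ♙ · ·
♙ ♙ ♙ · ♙ · · ♙
♖ ♘ · ♕ ♔ ♗ ♘ ♖


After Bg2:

· ♞ ♝ ♛ ♚ ♝ ♞ ♜
♜ ♟ · ♟ ♟ ♟ · ♟
♟ · ♟ · · · · ·
· · · · · · ♟ ·
· · · · · ♗ ♙ ·
· · · ♙ · ♙ · ·
♙ ♙ ♙ · ♙ · ♗ ♙
♖ ♘ · ♕ ♔ · ♘ ♖



  a b c d e f g h
  ─────────────────
8│· ♞ ♝ ♛ ♚ ♝ ♞ ♜│8
7│♜ ♟ · ♟ ♟ ♟ · ♟│7
6│♟ · ♟ · · · · ·│6
5│· · · · · · ♟ ·│5
4│· · · · · ♗ ♙ ·│4
3│· · · ♙ · ♙ · ·│3
2│♙ ♙ ♙ · ♙ · ♗ ♙│2
1│♖ ♘ · ♕ ♔ · ♘ ♖│1
  ─────────────────
  a b c d e f g h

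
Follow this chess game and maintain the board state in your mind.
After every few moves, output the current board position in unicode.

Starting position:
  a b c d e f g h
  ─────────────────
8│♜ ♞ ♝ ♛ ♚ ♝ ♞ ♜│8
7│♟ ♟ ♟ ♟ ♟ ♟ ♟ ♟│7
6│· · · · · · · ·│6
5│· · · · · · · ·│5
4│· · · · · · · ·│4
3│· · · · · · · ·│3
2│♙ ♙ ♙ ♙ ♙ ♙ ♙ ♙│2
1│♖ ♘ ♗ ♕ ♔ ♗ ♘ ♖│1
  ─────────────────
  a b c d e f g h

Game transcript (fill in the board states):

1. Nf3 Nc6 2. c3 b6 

  a b c d e f g h
  ─────────────────
8│♜ · ♝ ♛ ♚ ♝ ♞ ♜│8
7│♟ · ♟ ♟ ♟ ♟ ♟ ♟│7
6│· ♟ ♞ · · · · ·│6
5│· · · · · · · ·│5
4│· · · · · · · ·│4
3│· · ♙ · · ♘ · ·│3
2│♙ ♙ · ♙ ♙ ♙ ♙ ♙│2
1│♖ ♘ ♗ ♕ ♔ ♗ · ♖│1
  ─────────────────
  a b c d e f g h

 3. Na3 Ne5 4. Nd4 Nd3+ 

  a b c d e f g h
  ─────────────────
8│♜ · ♝ ♛ ♚ ♝ ♞ ♜│8
7│♟ · ♟ ♟ ♟ ♟ ♟ ♟│7
6│· ♟ · · · · · ·│6
5│· · · · · · · ·│5
4│· · · ♘ · · · ·│4
3│♘ · ♙ ♞ · · · ·│3
2│♙ ♙ · ♙ ♙ ♙ ♙ ♙│2
1│♖ · ♗ ♕ ♔ ♗ · ♖│1
  ─────────────────
  a b c d e f g h

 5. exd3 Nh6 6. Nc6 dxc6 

  a b c d e f g h
  ─────────────────
8│♜ · ♝ ♛ ♚ ♝ · ♜│8
7│♟ · ♟ · ♟ ♟ ♟ ♟│7
6│· ♟ ♟ · · · · ♞│6
5│· · · · · · · ·│5
4│· · · · · · · ·│4
3│♘ · ♙ ♙ · · · ·│3
2│♙ ♙ · ♙ · ♙ ♙ ♙│2
1│♖ · ♗ ♕ ♔ ♗ · ♖│1
  ─────────────────
  a b c d e f g h

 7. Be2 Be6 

  a b c d e f g h
  ─────────────────
8│♜ · · ♛ ♚ ♝ · ♜│8
7│♟ · ♟ · ♟ ♟ ♟ ♟│7
6│· ♟ ♟ · ♝ · · ♞│6
5│· · · · · · · ·│5
4│· · · · · · · ·│4
3│♘ · ♙ ♙ · · · ·│3
2│♙ ♙ · ♙ ♗ ♙ ♙ ♙│2
1│♖ · ♗ ♕ ♔ · · ♖│1
  ─────────────────
  a b c d e f g h


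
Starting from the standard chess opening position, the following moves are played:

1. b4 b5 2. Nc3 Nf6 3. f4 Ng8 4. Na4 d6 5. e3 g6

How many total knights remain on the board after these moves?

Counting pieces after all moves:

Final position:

  a b c d e f g h
  ─────────────────
8│♜ ♞ ♝ ♛ ♚ ♝ ♞ ♜│8
7│♟ · ♟ · ♟ ♟ · ♟│7
6│· · · ♟ · · ♟ ·│6
5│· ♟ · · · · · ·│5
4│♘ ♙ · · · ♙ · ·│4
3│· · · · ♙ · · ·│3
2│♙ · ♙ ♙ · · ♙ ♙│2
1│♖ · ♗ ♕ ♔ ♗ ♘ ♖│1
  ─────────────────
  a b c d e f g h


4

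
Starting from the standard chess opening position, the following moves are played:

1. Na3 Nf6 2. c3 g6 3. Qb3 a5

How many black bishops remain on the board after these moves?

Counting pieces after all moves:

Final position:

  a b c d e f g h
  ─────────────────
8│♜ ♞ ♝ ♛ ♚ ♝ · ♜│8
7│· ♟ ♟ ♟ ♟ ♟ · ♟│7
6│· · · · · ♞ ♟ ·│6
5│♟ · · · · · · ·│5
4│· · · · · · · ·│4
3│♘ ♕ ♙ · · · · ·│3
2│♙ ♙ · ♙ ♙ ♙ ♙ ♙│2
1│♖ · ♗ · ♔ ♗ ♘ ♖│1
  ─────────────────
  a b c d e f g h


2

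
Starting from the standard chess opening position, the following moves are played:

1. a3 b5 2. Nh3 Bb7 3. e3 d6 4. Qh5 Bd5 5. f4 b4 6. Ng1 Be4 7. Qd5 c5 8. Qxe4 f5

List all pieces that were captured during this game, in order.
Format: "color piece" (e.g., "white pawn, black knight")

Tracking captures:
  Qxe4: captured black bishop

black bishop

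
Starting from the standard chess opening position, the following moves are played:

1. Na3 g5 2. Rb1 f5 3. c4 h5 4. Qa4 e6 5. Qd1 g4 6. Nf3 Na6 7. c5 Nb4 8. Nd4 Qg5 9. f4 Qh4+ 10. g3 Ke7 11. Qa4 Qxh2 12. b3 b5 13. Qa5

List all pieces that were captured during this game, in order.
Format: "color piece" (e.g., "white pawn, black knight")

Tracking captures:
  Qxh2: captured white pawn

white pawn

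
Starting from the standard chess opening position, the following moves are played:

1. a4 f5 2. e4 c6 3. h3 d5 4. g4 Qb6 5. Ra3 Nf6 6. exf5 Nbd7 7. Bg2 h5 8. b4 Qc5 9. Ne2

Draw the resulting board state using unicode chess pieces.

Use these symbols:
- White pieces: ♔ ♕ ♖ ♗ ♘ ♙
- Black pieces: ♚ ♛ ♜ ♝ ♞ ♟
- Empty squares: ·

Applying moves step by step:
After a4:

♜ ♞ ♝ ♛ ♚ ♝ ♞ ♜
♟ ♟ ♟ ♟ ♟ ♟ ♟ ♟
· · · · · · · ·
· · · · · · · ·
♙ · · · · · · ·
· · · · · · · ·
· ♙ ♙ ♙ ♙ ♙ ♙ ♙
♖ ♘ ♗ ♕ ♔ ♗ ♘ ♖


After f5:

♜ ♞ ♝ ♛ ♚ ♝ ♞ ♜
♟ ♟ ♟ ♟ ♟ · ♟ ♟
· · · · · · · ·
· · · · · ♟ · ·
♙ · · · · · · ·
· · · · · · · ·
· ♙ ♙ ♙ ♙ ♙ ♙ ♙
♖ ♘ ♗ ♕ ♔ ♗ ♘ ♖


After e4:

♜ ♞ ♝ ♛ ♚ ♝ ♞ ♜
♟ ♟ ♟ ♟ ♟ · ♟ ♟
· · · · · · · ·
· · · · · ♟ · ·
♙ · · · ♙ · · ·
· · · · · · · ·
· ♙ ♙ ♙ · ♙ ♙ ♙
♖ ♘ ♗ ♕ ♔ ♗ ♘ ♖


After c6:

♜ ♞ ♝ ♛ ♚ ♝ ♞ ♜
♟ ♟ · ♟ ♟ · ♟ ♟
· · ♟ · · · · ·
· · · · · ♟ · ·
♙ · · · ♙ · · ·
· · · · · · · ·
· ♙ ♙ ♙ · ♙ ♙ ♙
♖ ♘ ♗ ♕ ♔ ♗ ♘ ♖


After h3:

♜ ♞ ♝ ♛ ♚ ♝ ♞ ♜
♟ ♟ · ♟ ♟ · ♟ ♟
· · ♟ · · · · ·
· · · · · ♟ · ·
♙ · · · ♙ · · ·
· · · · · · · ♙
· ♙ ♙ ♙ · ♙ ♙ ·
♖ ♘ ♗ ♕ ♔ ♗ ♘ ♖


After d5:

♜ ♞ ♝ ♛ ♚ ♝ ♞ ♜
♟ ♟ · · ♟ · ♟ ♟
· · ♟ · · · · ·
· · · ♟ · ♟ · ·
♙ · · · ♙ · · ·
· · · · · · · ♙
· ♙ ♙ ♙ · ♙ ♙ ·
♖ ♘ ♗ ♕ ♔ ♗ ♘ ♖


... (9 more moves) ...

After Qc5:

♜ · ♝ · ♚ ♝ · ♜
♟ ♟ · ♞ ♟ · ♟ ·
· · ♟ · · ♞ · ·
· · ♛ ♟ · ♙ · ♟
♙ ♙ · · · · ♙ ·
♖ · · · · · · ♙
· · ♙ ♙ · ♙ ♗ ·
· ♘ ♗ ♕ ♔ · ♘ ♖


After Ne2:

♜ · ♝ · ♚ ♝ · ♜
♟ ♟ · ♞ ♟ · ♟ ·
· · ♟ · · ♞ · ·
· · ♛ ♟ · ♙ · ♟
♙ ♙ · · · · ♙ ·
♖ · · · · · · ♙
· · ♙ ♙ ♘ ♙ ♗ ·
· ♘ ♗ ♕ ♔ · · ♖



  a b c d e f g h
  ─────────────────
8│♜ · ♝ · ♚ ♝ · ♜│8
7│♟ ♟ · ♞ ♟ · ♟ ·│7
6│· · ♟ · · ♞ · ·│6
5│· · ♛ ♟ · ♙ · ♟│5
4│♙ ♙ · · · · ♙ ·│4
3│♖ · · · · · · ♙│3
2│· · ♙ ♙ ♘ ♙ ♗ ·│2
1│· ♘ ♗ ♕ ♔ · · ♖│1
  ─────────────────
  a b c d e f g h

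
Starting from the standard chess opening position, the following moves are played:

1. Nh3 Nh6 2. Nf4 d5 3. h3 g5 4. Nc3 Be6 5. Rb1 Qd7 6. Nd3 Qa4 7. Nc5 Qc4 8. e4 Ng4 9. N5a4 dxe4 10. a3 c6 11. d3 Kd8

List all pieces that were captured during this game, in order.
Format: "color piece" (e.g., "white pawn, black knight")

Tracking captures:
  dxe4: captured white pawn

white pawn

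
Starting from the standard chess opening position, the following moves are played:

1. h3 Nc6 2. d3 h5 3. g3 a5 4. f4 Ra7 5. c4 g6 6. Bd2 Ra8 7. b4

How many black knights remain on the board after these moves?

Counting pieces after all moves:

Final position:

  a b c d e f g h
  ─────────────────
8│♜ · ♝ ♛ ♚ ♝ ♞ ♜│8
7│· ♟ ♟ ♟ ♟ ♟ · ·│7
6│· · ♞ · · · ♟ ·│6
5│♟ · · · · · · ♟│5
4│· ♙ ♙ · · ♙ · ·│4
3│· · · ♙ · · ♙ ♙│3
2│♙ · · ♗ ♙ · · ·│2
1│♖ ♘ · ♕ ♔ ♗ ♘ ♖│1
  ─────────────────
  a b c d e f g h


2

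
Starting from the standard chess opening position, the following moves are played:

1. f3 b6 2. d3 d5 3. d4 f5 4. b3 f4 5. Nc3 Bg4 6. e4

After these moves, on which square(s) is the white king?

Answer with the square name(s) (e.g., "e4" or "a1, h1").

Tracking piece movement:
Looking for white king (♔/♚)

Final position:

  a b c d e f g h
  ─────────────────
8│♜ ♞ · ♛ ♚ ♝ ♞ ♜│8
7│♟ · ♟ · ♟ · ♟ ♟│7
6│· ♟ · · · · · ·│6
5│· · · ♟ · · · ·│5
4│· · · ♙ ♙ ♟ ♝ ·│4
3│· ♙ ♘ · · ♙ · ·│3
2│♙ · ♙ · · · ♙ ♙│2
1│♖ · ♗ ♕ ♔ ♗ ♘ ♖│1
  ─────────────────
  a b c d e f g h


e1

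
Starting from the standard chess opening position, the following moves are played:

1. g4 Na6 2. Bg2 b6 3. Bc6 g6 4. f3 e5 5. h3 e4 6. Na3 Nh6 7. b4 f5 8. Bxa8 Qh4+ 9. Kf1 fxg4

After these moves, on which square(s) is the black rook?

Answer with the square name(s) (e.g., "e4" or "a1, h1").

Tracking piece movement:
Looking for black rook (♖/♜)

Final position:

  a b c d e f g h
  ─────────────────
8│♗ · ♝ · ♚ ♝ · ♜│8
7│♟ · ♟ ♟ · · · ♟│7
6│♞ ♟ · · · · ♟ ♞│6
5│· · · · · · · ·│5
4│· ♙ · · ♟ · ♟ ♛│4
3│♘ · · · · ♙ · ♙│3
2│♙ · ♙ ♙ ♙ · · ·│2
1│♖ · ♗ ♕ · ♔ ♘ ♖│1
  ─────────────────
  a b c d e f g h


h8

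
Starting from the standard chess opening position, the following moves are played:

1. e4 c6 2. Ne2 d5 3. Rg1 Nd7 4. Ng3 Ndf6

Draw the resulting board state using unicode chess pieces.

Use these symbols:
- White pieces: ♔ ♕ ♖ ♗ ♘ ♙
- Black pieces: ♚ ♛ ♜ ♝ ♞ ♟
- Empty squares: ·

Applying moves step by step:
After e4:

♜ ♞ ♝ ♛ ♚ ♝ ♞ ♜
♟ ♟ ♟ ♟ ♟ ♟ ♟ ♟
· · · · · · · ·
· · · · · · · ·
· · · · ♙ · · ·
· · · · · · · ·
♙ ♙ ♙ ♙ · ♙ ♙ ♙
♖ ♘ ♗ ♕ ♔ ♗ ♘ ♖


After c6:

♜ ♞ ♝ ♛ ♚ ♝ ♞ ♜
♟ ♟ · ♟ ♟ ♟ ♟ ♟
· · ♟ · · · · ·
· · · · · · · ·
· · · · ♙ · · ·
· · · · · · · ·
♙ ♙ ♙ ♙ · ♙ ♙ ♙
♖ ♘ ♗ ♕ ♔ ♗ ♘ ♖


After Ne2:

♜ ♞ ♝ ♛ ♚ ♝ ♞ ♜
♟ ♟ · ♟ ♟ ♟ ♟ ♟
· · ♟ · · · · ·
· · · · · · · ·
· · · · ♙ · · ·
· · · · · · · ·
♙ ♙ ♙ ♙ ♘ ♙ ♙ ♙
♖ ♘ ♗ ♕ ♔ ♗ · ♖


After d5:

♜ ♞ ♝ ♛ ♚ ♝ ♞ ♜
♟ ♟ · · ♟ ♟ ♟ ♟
· · ♟ · · · · ·
· · · ♟ · · · ·
· · · · ♙ · · ·
· · · · · · · ·
♙ ♙ ♙ ♙ ♘ ♙ ♙ ♙
♖ ♘ ♗ ♕ ♔ ♗ · ♖


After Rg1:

♜ ♞ ♝ ♛ ♚ ♝ ♞ ♜
♟ ♟ · · ♟ ♟ ♟ ♟
· · ♟ · · · · ·
· · · ♟ · · · ·
· · · · ♙ · · ·
· · · · · · · ·
♙ ♙ ♙ ♙ ♘ ♙ ♙ ♙
♖ ♘ ♗ ♕ ♔ ♗ ♖ ·


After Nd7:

♜ · ♝ ♛ ♚ ♝ ♞ ♜
♟ ♟ · ♞ ♟ ♟ ♟ ♟
· · ♟ · · · · ·
· · · ♟ · · · ·
· · · · ♙ · · ·
· · · · · · · ·
♙ ♙ ♙ ♙ ♘ ♙ ♙ ♙
♖ ♘ ♗ ♕ ♔ ♗ ♖ ·


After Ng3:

♜ · ♝ ♛ ♚ ♝ ♞ ♜
♟ ♟ · ♞ ♟ ♟ ♟ ♟
· · ♟ · · · · ·
· · · ♟ · · · ·
· · · · ♙ · · ·
· · · · · · ♘ ·
♙ ♙ ♙ ♙ · ♙ ♙ ♙
♖ ♘ ♗ ♕ ♔ ♗ ♖ ·


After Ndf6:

♜ · ♝ ♛ ♚ ♝ ♞ ♜
♟ ♟ · · ♟ ♟ ♟ ♟
· · ♟ · · ♞ · ·
· · · ♟ · · · ·
· · · · ♙ · · ·
· · · · · · ♘ ·
♙ ♙ ♙ ♙ · ♙ ♙ ♙
♖ ♘ ♗ ♕ ♔ ♗ ♖ ·



  a b c d e f g h
  ─────────────────
8│♜ · ♝ ♛ ♚ ♝ ♞ ♜│8
7│♟ ♟ · · ♟ ♟ ♟ ♟│7
6│· · ♟ · · ♞ · ·│6
5│· · · ♟ · · · ·│5
4│· · · · ♙ · · ·│4
3│· · · · · · ♘ ·│3
2│♙ ♙ ♙ ♙ · ♙ ♙ ♙│2
1│♖ ♘ ♗ ♕ ♔ ♗ ♖ ·│1
  ─────────────────
  a b c d e f g h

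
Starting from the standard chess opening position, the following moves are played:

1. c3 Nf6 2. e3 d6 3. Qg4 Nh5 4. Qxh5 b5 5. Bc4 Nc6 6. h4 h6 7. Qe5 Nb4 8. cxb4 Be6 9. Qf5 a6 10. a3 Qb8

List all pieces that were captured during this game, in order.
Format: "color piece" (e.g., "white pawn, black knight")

Tracking captures:
  Qxh5: captured black knight
  cxb4: captured black knight

black knight, black knight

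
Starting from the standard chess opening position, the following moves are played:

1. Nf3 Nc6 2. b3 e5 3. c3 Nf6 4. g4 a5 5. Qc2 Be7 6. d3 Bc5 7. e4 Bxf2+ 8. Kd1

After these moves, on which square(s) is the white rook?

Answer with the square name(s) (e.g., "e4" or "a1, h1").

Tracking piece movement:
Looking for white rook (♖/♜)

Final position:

  a b c d e f g h
  ─────────────────
8│♜ · ♝ ♛ ♚ · · ♜│8
7│· ♟ ♟ ♟ · ♟ ♟ ♟│7
6│· · ♞ · · ♞ · ·│6
5│♟ · · · ♟ · · ·│5
4│· · · · ♙ · ♙ ·│4
3│· ♙ ♙ ♙ · ♘ · ·│3
2│♙ · ♕ · · ♝ · ♙│2
1│♖ ♘ ♗ ♔ · ♗ · ♖│1
  ─────────────────
  a b c d e f g h


a1, h1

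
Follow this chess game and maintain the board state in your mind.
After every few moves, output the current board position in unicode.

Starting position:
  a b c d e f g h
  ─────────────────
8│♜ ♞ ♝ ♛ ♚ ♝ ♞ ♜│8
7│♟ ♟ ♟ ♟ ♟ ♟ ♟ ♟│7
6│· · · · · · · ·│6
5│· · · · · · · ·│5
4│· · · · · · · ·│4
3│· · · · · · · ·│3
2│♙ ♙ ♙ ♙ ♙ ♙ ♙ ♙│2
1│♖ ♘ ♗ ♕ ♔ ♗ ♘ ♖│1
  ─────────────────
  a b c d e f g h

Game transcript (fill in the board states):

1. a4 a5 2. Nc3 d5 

  a b c d e f g h
  ─────────────────
8│♜ ♞ ♝ ♛ ♚ ♝ ♞ ♜│8
7│· ♟ ♟ · ♟ ♟ ♟ ♟│7
6│· · · · · · · ·│6
5│♟ · · ♟ · · · ·│5
4│♙ · · · · · · ·│4
3│· · ♘ · · · · ·│3
2│· ♙ ♙ ♙ ♙ ♙ ♙ ♙│2
1│♖ · ♗ ♕ ♔ ♗ ♘ ♖│1
  ─────────────────
  a b c d e f g h

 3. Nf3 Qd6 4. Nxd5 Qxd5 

  a b c d e f g h
  ─────────────────
8│♜ ♞ ♝ · ♚ ♝ ♞ ♜│8
7│· ♟ ♟ · ♟ ♟ ♟ ♟│7
6│· · · · · · · ·│6
5│♟ · · ♛ · · · ·│5
4│♙ · · · · · · ·│4
3│· · · · · ♘ · ·│3
2│· ♙ ♙ ♙ ♙ ♙ ♙ ♙│2
1│♖ · ♗ ♕ ♔ ♗ · ♖│1
  ─────────────────
  a b c d e f g h

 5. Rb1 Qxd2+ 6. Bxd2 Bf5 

  a b c d e f g h
  ─────────────────
8│♜ ♞ · · ♚ ♝ ♞ ♜│8
7│· ♟ ♟ · ♟ ♟ ♟ ♟│7
6│· · · · · · · ·│6
5│♟ · · · · ♝ · ·│5
4│♙ · · · · · · ·│4
3│· · · · · ♘ · ·│3
2│· ♙ ♙ ♗ ♙ ♙ ♙ ♙│2
1│· ♖ · ♕ ♔ ♗ · ♖│1
  ─────────────────
  a b c d e f g h

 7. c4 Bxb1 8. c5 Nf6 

  a b c d e f g h
  ─────────────────
8│♜ ♞ · · ♚ ♝ · ♜│8
7│· ♟ ♟ · ♟ ♟ ♟ ♟│7
6│· · · · · ♞ · ·│6
5│♟ · ♙ · · · · ·│5
4│♙ · · · · · · ·│4
3│· · · · · ♘ · ·│3
2│· ♙ · ♗ ♙ ♙ ♙ ♙│2
1│· ♝ · ♕ ♔ ♗ · ♖│1
  ─────────────────
  a b c d e f g h



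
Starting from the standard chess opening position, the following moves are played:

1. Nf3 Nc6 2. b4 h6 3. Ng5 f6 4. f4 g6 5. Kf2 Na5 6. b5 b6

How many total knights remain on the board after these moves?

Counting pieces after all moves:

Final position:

  a b c d e f g h
  ─────────────────
8│♜ · ♝ ♛ ♚ ♝ ♞ ♜│8
7│♟ · ♟ ♟ ♟ · · ·│7
6│· ♟ · · · ♟ ♟ ♟│6
5│♞ ♙ · · · · ♘ ·│5
4│· · · · · ♙ · ·│4
3│· · · · · · · ·│3
2│♙ · ♙ ♙ ♙ ♔ ♙ ♙│2
1│♖ ♘ ♗ ♕ · ♗ · ♖│1
  ─────────────────
  a b c d e f g h


4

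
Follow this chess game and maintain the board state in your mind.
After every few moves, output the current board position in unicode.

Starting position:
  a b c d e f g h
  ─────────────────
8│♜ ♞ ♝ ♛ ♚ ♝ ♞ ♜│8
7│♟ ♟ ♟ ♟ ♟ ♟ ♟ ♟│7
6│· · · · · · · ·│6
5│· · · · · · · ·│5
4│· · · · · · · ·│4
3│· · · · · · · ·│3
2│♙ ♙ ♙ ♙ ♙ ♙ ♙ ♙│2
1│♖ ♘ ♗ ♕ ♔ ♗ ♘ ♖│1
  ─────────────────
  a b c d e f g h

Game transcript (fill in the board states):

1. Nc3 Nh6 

  a b c d e f g h
  ─────────────────
8│♜ ♞ ♝ ♛ ♚ ♝ · ♜│8
7│♟ ♟ ♟ ♟ ♟ ♟ ♟ ♟│7
6│· · · · · · · ♞│6
5│· · · · · · · ·│5
4│· · · · · · · ·│4
3│· · ♘ · · · · ·│3
2│♙ ♙ ♙ ♙ ♙ ♙ ♙ ♙│2
1│♖ · ♗ ♕ ♔ ♗ ♘ ♖│1
  ─────────────────
  a b c d e f g h

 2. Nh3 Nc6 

  a b c d e f g h
  ─────────────────
8│♜ · ♝ ♛ ♚ ♝ · ♜│8
7│♟ ♟ ♟ ♟ ♟ ♟ ♟ ♟│7
6│· · ♞ · · · · ♞│6
5│· · · · · · · ·│5
4│· · · · · · · ·│4
3│· · ♘ · · · · ♘│3
2│♙ ♙ ♙ ♙ ♙ ♙ ♙ ♙│2
1│♖ · ♗ ♕ ♔ ♗ · ♖│1
  ─────────────────
  a b c d e f g h

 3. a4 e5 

  a b c d e f g h
  ─────────────────
8│♜ · ♝ ♛ ♚ ♝ · ♜│8
7│♟ ♟ ♟ ♟ · ♟ ♟ ♟│7
6│· · ♞ · · · · ♞│6
5│· · · · ♟ · · ·│5
4│♙ · · · · · · ·│4
3│· · ♘ · · · · ♘│3
2│· ♙ ♙ ♙ ♙ ♙ ♙ ♙│2
1│♖ · ♗ ♕ ♔ ♗ · ♖│1
  ─────────────────
  a b c d e f g h

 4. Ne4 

  a b c d e f g h
  ─────────────────
8│♜ · ♝ ♛ ♚ ♝ · ♜│8
7│♟ ♟ ♟ ♟ · ♟ ♟ ♟│7
6│· · ♞ · · · · ♞│6
5│· · · · ♟ · · ·│5
4│♙ · · · ♘ · · ·│4
3│· · · · · · · ♘│3
2│· ♙ ♙ ♙ ♙ ♙ ♙ ♙│2
1│♖ · ♗ ♕ ♔ ♗ · ♖│1
  ─────────────────
  a b c d e f g h


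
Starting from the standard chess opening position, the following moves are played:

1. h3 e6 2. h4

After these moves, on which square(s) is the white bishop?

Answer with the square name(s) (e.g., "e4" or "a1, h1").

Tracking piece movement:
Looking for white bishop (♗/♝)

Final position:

  a b c d e f g h
  ─────────────────
8│♜ ♞ ♝ ♛ ♚ ♝ ♞ ♜│8
7│♟ ♟ ♟ ♟ · ♟ ♟ ♟│7
6│· · · · ♟ · · ·│6
5│· · · · · · · ·│5
4│· · · · · · · ♙│4
3│· · · · · · · ·│3
2│♙ ♙ ♙ ♙ ♙ ♙ ♙ ·│2
1│♖ ♘ ♗ ♕ ♔ ♗ ♘ ♖│1
  ─────────────────
  a b c d e f g h


c1, f1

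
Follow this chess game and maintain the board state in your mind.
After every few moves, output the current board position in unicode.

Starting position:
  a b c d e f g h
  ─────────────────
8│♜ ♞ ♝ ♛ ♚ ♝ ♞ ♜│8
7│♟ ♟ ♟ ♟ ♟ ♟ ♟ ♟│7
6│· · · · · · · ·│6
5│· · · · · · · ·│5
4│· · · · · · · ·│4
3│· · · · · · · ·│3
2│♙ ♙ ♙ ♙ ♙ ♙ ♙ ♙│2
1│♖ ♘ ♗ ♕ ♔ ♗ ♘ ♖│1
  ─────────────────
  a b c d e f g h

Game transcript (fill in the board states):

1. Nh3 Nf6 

  a b c d e f g h
  ─────────────────
8│♜ ♞ ♝ ♛ ♚ ♝ · ♜│8
7│♟ ♟ ♟ ♟ ♟ ♟ ♟ ♟│7
6│· · · · · ♞ · ·│6
5│· · · · · · · ·│5
4│· · · · · · · ·│4
3│· · · · · · · ♘│3
2│♙ ♙ ♙ ♙ ♙ ♙ ♙ ♙│2
1│♖ ♘ ♗ ♕ ♔ ♗ · ♖│1
  ─────────────────
  a b c d e f g h

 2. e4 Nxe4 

  a b c d e f g h
  ─────────────────
8│♜ ♞ ♝ ♛ ♚ ♝ · ♜│8
7│♟ ♟ ♟ ♟ ♟ ♟ ♟ ♟│7
6│· · · · · · · ·│6
5│· · · · · · · ·│5
4│· · · · ♞ · · ·│4
3│· · · · · · · ♘│3
2│♙ ♙ ♙ ♙ · ♙ ♙ ♙│2
1│♖ ♘ ♗ ♕ ♔ ♗ · ♖│1
  ─────────────────
  a b c d e f g h

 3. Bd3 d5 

  a b c d e f g h
  ─────────────────
8│♜ ♞ ♝ ♛ ♚ ♝ · ♜│8
7│♟ ♟ ♟ · ♟ ♟ ♟ ♟│7
6│· · · · · · · ·│6
5│· · · ♟ · · · ·│5
4│· · · · ♞ · · ·│4
3│· · · ♗ · · · ♘│3
2│♙ ♙ ♙ ♙ · ♙ ♙ ♙│2
1│♖ ♘ ♗ ♕ ♔ · · ♖│1
  ─────────────────
  a b c d e f g h

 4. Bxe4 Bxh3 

  a b c d e f g h
  ─────────────────
8│♜ ♞ · ♛ ♚ ♝ · ♜│8
7│♟ ♟ ♟ · ♟ ♟ ♟ ♟│7
6│· · · · · · · ·│6
5│· · · ♟ · · · ·│5
4│· · · · ♗ · · ·│4
3│· · · · · · · ♝│3
2│♙ ♙ ♙ ♙ · ♙ ♙ ♙│2
1│♖ ♘ ♗ ♕ ♔ · · ♖│1
  ─────────────────
  a b c d e f g h

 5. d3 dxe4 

  a b c d e f g h
  ─────────────────
8│♜ ♞ · ♛ ♚ ♝ · ♜│8
7│♟ ♟ ♟ · ♟ ♟ ♟ ♟│7
6│· · · · · · · ·│6
5│· · · · · · · ·│5
4│· · · · ♟ · · ·│4
3│· · · ♙ · · · ♝│3
2│♙ ♙ ♙ · · ♙ ♙ ♙│2
1│♖ ♘ ♗ ♕ ♔ · · ♖│1
  ─────────────────
  a b c d e f g h



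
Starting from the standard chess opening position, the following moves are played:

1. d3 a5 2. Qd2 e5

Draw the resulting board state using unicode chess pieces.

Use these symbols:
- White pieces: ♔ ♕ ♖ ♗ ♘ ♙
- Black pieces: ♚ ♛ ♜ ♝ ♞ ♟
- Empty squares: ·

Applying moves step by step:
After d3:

♜ ♞ ♝ ♛ ♚ ♝ ♞ ♜
♟ ♟ ♟ ♟ ♟ ♟ ♟ ♟
· · · · · · · ·
· · · · · · · ·
· · · · · · · ·
· · · ♙ · · · ·
♙ ♙ ♙ · ♙ ♙ ♙ ♙
♖ ♘ ♗ ♕ ♔ ♗ ♘ ♖


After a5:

♜ ♞ ♝ ♛ ♚ ♝ ♞ ♜
· ♟ ♟ ♟ ♟ ♟ ♟ ♟
· · · · · · · ·
♟ · · · · · · ·
· · · · · · · ·
· · · ♙ · · · ·
♙ ♙ ♙ · ♙ ♙ ♙ ♙
♖ ♘ ♗ ♕ ♔ ♗ ♘ ♖


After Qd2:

♜ ♞ ♝ ♛ ♚ ♝ ♞ ♜
· ♟ ♟ ♟ ♟ ♟ ♟ ♟
· · · · · · · ·
♟ · · · · · · ·
· · · · · · · ·
· · · ♙ · · · ·
♙ ♙ ♙ ♕ ♙ ♙ ♙ ♙
♖ ♘ ♗ · ♔ ♗ ♘ ♖


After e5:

♜ ♞ ♝ ♛ ♚ ♝ ♞ ♜
· ♟ ♟ ♟ · ♟ ♟ ♟
· · · · · · · ·
♟ · · · ♟ · · ·
· · · · · · · ·
· · · ♙ · · · ·
♙ ♙ ♙ ♕ ♙ ♙ ♙ ♙
♖ ♘ ♗ · ♔ ♗ ♘ ♖



  a b c d e f g h
  ─────────────────
8│♜ ♞ ♝ ♛ ♚ ♝ ♞ ♜│8
7│· ♟ ♟ ♟ · ♟ ♟ ♟│7
6│· · · · · · · ·│6
5│♟ · · · ♟ · · ·│5
4│· · · · · · · ·│4
3│· · · ♙ · · · ·│3
2│♙ ♙ ♙ ♕ ♙ ♙ ♙ ♙│2
1│♖ ♘ ♗ · ♔ ♗ ♘ ♖│1
  ─────────────────
  a b c d e f g h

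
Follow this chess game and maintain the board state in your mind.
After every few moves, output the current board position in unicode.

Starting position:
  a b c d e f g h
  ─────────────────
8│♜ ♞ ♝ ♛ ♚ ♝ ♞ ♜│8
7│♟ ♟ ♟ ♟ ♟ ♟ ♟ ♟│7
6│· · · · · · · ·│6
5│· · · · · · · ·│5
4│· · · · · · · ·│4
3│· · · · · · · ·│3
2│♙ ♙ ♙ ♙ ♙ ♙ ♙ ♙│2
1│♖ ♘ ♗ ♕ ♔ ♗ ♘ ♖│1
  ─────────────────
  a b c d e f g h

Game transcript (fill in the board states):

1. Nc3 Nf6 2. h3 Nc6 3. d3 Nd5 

  a b c d e f g h
  ─────────────────
8│♜ · ♝ ♛ ♚ ♝ · ♜│8
7│♟ ♟ ♟ ♟ ♟ ♟ ♟ ♟│7
6│· · ♞ · · · · ·│6
5│· · · ♞ · · · ·│5
4│· · · · · · · ·│4
3│· · ♘ ♙ · · · ♙│3
2│♙ ♙ ♙ · ♙ ♙ ♙ ·│2
1│♖ · ♗ ♕ ♔ ♗ ♘ ♖│1
  ─────────────────
  a b c d e f g h

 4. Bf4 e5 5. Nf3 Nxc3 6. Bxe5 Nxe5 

  a b c d e f g h
  ─────────────────
8│♜ · ♝ ♛ ♚ ♝ · ♜│8
7│♟ ♟ ♟ ♟ · ♟ ♟ ♟│7
6│· · · · · · · ·│6
5│· · · · ♞ · · ·│5
4│· · · · · · · ·│4
3│· · ♞ ♙ · ♘ · ♙│3
2│♙ ♙ ♙ · ♙ ♙ ♙ ·│2
1│♖ · · ♕ ♔ ♗ · ♖│1
  ─────────────────
  a b c d e f g h

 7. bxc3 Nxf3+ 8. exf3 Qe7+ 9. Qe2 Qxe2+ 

  a b c d e f g h
  ─────────────────
8│♜ · ♝ · ♚ ♝ · ♜│8
7│♟ ♟ ♟ ♟ · ♟ ♟ ♟│7
6│· · · · · · · ·│6
5│· · · · · · · ·│5
4│· · · · · · · ·│4
3│· · ♙ ♙ · ♙ · ♙│3
2│♙ · ♙ · ♛ ♙ ♙ ·│2
1│♖ · · · ♔ ♗ · ♖│1
  ─────────────────
  a b c d e f g h

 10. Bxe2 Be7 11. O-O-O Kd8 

  a b c d e f g h
  ─────────────────
8│♜ · ♝ ♚ · · · ♜│8
7│♟ ♟ ♟ ♟ ♝ ♟ ♟ ♟│7
6│· · · · · · · ·│6
5│· · · · · · · ·│5
4│· · · · · · · ·│4
3│· · ♙ ♙ · ♙ · ♙│3
2│♙ · ♙ · ♗ ♙ ♙ ·│2
1│· · ♔ ♖ · · · ♖│1
  ─────────────────
  a b c d e f g h
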